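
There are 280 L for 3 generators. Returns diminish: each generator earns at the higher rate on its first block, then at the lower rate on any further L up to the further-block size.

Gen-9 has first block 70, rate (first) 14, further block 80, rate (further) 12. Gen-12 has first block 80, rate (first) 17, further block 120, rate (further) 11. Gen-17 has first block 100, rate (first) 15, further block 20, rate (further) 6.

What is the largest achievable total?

4200

Treat each block as its own option and order by rate: Gen-12/tier1 17 > Gen-17/tier1 15 > Gen-9/tier1 14 > Gen-9/tier2 12 > Gen-12/tier2 11 > Gen-17/tier2 6.
Fill Gen-12 tier1 block (80 at 17) → 200 left.
Fill Gen-17 tier1 block (100 at 15) → 100 left.
Gen-9/tier1 (14): +70 → 30 left.
Gen-9 tier2 at 12: only 30 left, fill 30.
Total = 17×80 + 15×100 + 14×70 + 12×30 = 4200.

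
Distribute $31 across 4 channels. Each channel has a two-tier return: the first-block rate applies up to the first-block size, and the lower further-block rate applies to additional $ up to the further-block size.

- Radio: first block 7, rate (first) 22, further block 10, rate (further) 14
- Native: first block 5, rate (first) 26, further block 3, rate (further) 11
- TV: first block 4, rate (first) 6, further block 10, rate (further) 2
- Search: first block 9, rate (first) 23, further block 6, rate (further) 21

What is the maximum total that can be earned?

673

Order all 8 blocks by rate: Native/T1 26 > Search/T1 23 > Radio/T1 22 > Search/T2 21 > Radio/T2 14 > Native/T2 11 > TV/T1 6 > TV/T2 2.
Native/T1 (26): +5 ; 26 left.
Fill Search T1 block (9 at 23) ; 17 left.
Radio/T1 (22): +7 ; 10 left.
Fill Search T2 block (6 at 21) ; 4 left.
4 remain; put them into Radio T2 at 14.
Total = 26×5 + 23×9 + 22×7 + 21×6 + 14×4 = 673.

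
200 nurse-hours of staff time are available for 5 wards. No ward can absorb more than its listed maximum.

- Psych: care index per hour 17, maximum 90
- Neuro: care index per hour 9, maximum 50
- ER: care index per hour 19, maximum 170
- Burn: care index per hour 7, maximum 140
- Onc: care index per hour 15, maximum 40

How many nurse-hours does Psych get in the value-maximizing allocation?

Rank by care index per hour: ER 19 > Psych 17 > Onc 15 > Neuro 9 > Burn 7.
Give ER 170 to hit its cap of 170 — 30 left.
Psych has room for 90 but only 30 remain, so it gets 30.

30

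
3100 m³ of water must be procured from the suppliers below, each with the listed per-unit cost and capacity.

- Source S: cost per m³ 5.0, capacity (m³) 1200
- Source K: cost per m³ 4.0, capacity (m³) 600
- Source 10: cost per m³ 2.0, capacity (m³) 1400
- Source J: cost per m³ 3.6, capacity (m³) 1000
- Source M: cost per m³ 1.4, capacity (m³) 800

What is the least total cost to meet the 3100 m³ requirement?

7160

Fill from the cheapest supplier first.
Take 800 from Source M at 1.4 ; need 2300 more.
Source 10 (2.0): use full 1400 ; 900 m³ to go.
Source J (3.6): take the remaining 900 ; done.
Source K, Source S: unused.
Cost = 800×1.4 + 1400×2.0 + 900×3.6 = 7160.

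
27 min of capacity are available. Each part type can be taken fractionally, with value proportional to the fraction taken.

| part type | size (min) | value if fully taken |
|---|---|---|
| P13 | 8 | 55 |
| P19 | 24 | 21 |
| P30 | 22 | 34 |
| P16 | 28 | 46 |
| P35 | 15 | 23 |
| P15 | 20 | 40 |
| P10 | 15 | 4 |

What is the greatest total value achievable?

Sort by value density: P13 55/8≈6.88, P15 40/20≈2, P16 46/28≈1.64, P30 34/22≈1.55, P35 23/15≈1.53, P19 21/24≈0.875, P10 4/15≈0.267.
Take all of P13 (8 min, value 55) — 19 min left.
Only 19 min remain; take 19/20 of P15 for value 40×19/20 = 38.
Total value = 93.

93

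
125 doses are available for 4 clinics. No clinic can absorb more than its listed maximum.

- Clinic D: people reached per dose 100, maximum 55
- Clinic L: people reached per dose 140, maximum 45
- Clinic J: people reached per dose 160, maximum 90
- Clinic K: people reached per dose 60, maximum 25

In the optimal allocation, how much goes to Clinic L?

35

Highest people reached per dose first: Clinic J 160 > Clinic L 140 > Clinic D 100 > Clinic K 60.
Clinic J takes 90 to reach its cap of 90 → 35 left.
Clinic L has room for 45 but only 35 remain, so it gets 35.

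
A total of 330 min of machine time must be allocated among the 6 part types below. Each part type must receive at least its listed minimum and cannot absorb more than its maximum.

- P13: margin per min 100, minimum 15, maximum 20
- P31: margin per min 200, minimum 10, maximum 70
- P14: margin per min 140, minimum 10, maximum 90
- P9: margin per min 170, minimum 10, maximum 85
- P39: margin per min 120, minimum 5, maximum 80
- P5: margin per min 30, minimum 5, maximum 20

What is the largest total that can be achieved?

50500

Meeting every minimum uses 15+10+10+10+5+5 = 55 min, leaving 275.
Highest margin per min first: P31 200 > P9 170 > P14 140 > P39 120 > P13 100 > P5 30.
P31 takes 60 more to reach its cap of 70 — 215 left.
P9: +75 to 85 (cap) — 140 left.
Give P14 80 more to hit its cap of 90 — 60 left.
Only 60 left; P39 takes them to reach 65.
Total = 100×15 + 200×70 + 140×90 + 170×85 + 120×65 + 30×5 = 50500.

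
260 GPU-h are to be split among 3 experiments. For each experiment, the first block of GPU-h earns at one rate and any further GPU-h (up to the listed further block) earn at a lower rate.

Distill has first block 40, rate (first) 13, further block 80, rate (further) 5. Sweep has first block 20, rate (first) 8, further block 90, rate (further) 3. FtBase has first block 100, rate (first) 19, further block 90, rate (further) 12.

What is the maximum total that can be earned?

Order all 6 blocks by rate: FtBase/first 19 > Distill/first 13 > FtBase/second 12 > Sweep/first 8 > Distill/second 5 > Sweep/second 3.
Fill FtBase first block (100 at 19) — 160 left.
Fill Distill first block (40 at 13) — 120 left.
Fill FtBase second block (90 at 12) — 30 left.
Fill Sweep first block (20 at 8) — 10 left.
10 remain; put them into Distill second at 5.
Total = 19×100 + 13×40 + 12×90 + 8×20 + 5×10 = 3710.

3710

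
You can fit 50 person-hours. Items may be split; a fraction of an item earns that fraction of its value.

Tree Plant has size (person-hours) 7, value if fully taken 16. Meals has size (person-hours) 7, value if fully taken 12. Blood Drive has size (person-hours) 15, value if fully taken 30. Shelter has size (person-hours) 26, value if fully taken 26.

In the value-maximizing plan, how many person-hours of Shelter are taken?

21

Best value per unit of size first: Tree Plant 16/7≈2.29, Blood Drive 30/15≈2, Meals 12/7≈1.71, Shelter 26/26≈1.
All 7 person-hours of Tree Plant fit (value 16) — 43 remain.
Take all of Blood Drive (15 person-hours, value 30) — 28 person-hours left.
Take all of Meals (7 person-hours, value 12) — 21 person-hours left.
21 person-hours left: a 21/26 share of Shelter gives 26×21/26 = 21.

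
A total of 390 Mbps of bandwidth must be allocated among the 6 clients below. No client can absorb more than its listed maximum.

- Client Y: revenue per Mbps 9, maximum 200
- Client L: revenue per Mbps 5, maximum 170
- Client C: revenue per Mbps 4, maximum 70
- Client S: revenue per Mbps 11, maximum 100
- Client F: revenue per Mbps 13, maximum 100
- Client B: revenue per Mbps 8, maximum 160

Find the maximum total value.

4110

Order the clients by revenue per Mbps: Client F 13 > Client S 11 > Client Y 9 > Client B 8 > Client L 5 > Client C 4.
Give Client F 100 to hit its cap of 100 → 290 left.
Give Client S 100 to hit its cap of 100 → 190 left.
Client Y has room for 200 but only 190 remain, so it gets 190.
Total = 9×190 + 11×100 + 13×100 = 4110.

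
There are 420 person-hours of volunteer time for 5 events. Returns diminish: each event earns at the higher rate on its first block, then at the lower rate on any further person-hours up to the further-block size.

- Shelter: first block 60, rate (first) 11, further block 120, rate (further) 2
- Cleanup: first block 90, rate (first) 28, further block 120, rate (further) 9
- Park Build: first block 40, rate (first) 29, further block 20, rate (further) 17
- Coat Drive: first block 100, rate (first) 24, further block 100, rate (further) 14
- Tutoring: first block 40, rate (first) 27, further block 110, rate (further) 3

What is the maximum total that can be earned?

9230

Order all 10 blocks by rate: Park Build/tier1 29 > Cleanup/tier1 28 > Tutoring/tier1 27 > Coat Drive/tier1 24 > Park Build/tier2 17 > Coat Drive/tier2 14 > Shelter/tier1 11 > Cleanup/tier2 9 > Tutoring/tier2 3 > Shelter/tier2 2.
Fill Park Build tier1 block (40 at 29) — 380 left.
Cleanup/tier1 (28): +90 — 290 left.
Fill Tutoring tier1 block (40 at 27) — 250 left.
Coat Drive tier1 at 24: fill all 100 — 150 left.
Fill Park Build tier2 block (20 at 17) — 130 left.
Fill Coat Drive tier2 block (100 at 14) — 30 left.
Shelter tier1 at 11: only 30 left, fill 30.
Total = 29×40 + 28×90 + 27×40 + 24×100 + 17×20 + 14×100 + 11×30 = 9230.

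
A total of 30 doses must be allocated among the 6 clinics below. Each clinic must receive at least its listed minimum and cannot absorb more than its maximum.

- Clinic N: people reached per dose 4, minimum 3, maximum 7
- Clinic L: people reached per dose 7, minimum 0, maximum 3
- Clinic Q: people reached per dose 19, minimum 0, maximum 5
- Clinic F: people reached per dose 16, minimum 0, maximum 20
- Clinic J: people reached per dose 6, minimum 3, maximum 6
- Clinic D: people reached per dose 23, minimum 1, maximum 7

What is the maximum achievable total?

478

Meeting every minimum uses 3+0+0+0+3+1 = 7 doses, leaving 23.
Highest people reached per dose first: Clinic D 23 > Clinic Q 19 > Clinic F 16 > Clinic L 7 > Clinic J 6 > Clinic N 4.
Give Clinic D 6 more to hit its cap of 7 — 17 left.
Clinic Q takes 5 more to reach its cap of 5 — 12 left.
Only 12 left; Clinic F takes them to reach 12.
Total = 4×3 + 19×5 + 16×12 + 6×3 + 23×7 = 478.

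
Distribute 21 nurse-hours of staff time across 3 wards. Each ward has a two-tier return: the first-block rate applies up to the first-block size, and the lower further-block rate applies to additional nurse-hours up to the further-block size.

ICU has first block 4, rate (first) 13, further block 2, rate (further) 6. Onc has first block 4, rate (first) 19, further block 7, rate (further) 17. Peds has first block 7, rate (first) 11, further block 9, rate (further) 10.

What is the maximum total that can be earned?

313

Rank every tier by rate: Onc/first 19 > Onc/second 17 > ICU/first 13 > Peds/first 11 > Peds/second 10 > ICU/second 6.
Onc first at 19: fill all 4 — 17 left.
Fill Onc second block (7 at 17) — 10 left.
Fill ICU first block (4 at 13) — 6 left.
Peds/first: +6 of 7 at 11; pool empty.
Total = 19×4 + 17×7 + 13×4 + 11×6 = 313.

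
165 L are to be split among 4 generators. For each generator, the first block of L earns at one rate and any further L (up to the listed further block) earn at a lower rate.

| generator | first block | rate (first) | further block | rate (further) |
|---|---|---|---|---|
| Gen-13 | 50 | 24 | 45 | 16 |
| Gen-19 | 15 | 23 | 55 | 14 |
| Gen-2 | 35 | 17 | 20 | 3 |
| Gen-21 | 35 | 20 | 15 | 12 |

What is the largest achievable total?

3320

Treat each block as its own option and order by rate: Gen-13/first 24 > Gen-19/first 23 > Gen-21/first 20 > Gen-2/first 17 > Gen-13/second 16 > Gen-19/second 14 > Gen-21/second 12 > Gen-2/second 3.
Fill Gen-13 first block (50 at 24) ; 115 left.
Gen-19 first at 23: fill all 15 ; 100 left.
Fill Gen-21 first block (35 at 20) ; 65 left.
Gen-2/first (17): +35 ; 30 left.
30 remain; put them into Gen-13 second at 16.
Total = 24×50 + 23×15 + 20×35 + 17×35 + 16×30 = 3320.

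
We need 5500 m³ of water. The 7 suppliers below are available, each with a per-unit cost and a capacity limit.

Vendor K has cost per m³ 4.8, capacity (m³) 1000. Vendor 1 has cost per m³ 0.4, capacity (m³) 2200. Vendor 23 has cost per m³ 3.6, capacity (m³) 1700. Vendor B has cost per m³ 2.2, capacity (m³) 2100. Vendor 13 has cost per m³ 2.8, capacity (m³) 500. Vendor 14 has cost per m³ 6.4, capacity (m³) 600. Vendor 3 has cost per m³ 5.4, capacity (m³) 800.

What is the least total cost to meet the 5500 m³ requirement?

9420

Cheapest first:
Vendor 1 at 0.4: take all 2200 m³ ; 3300 still needed.
Vendor B at 2.2: take all 2100 m³ ; 1200 still needed.
Vendor 13 at 2.8: take all 500 m³ ; 700 still needed.
Take 700 from Vendor 23 at 3.6 to finish.
Vendor K, Vendor 3, Vendor 14: unused.
Cost = 2200×0.4 + 2100×2.2 + 500×2.8 + 700×3.6 = 9420.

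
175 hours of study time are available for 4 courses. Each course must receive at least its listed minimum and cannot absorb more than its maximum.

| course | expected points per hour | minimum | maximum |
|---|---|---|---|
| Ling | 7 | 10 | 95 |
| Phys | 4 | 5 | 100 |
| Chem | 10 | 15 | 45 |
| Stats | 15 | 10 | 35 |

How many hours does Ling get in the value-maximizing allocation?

Meeting every minimum uses 10+5+15+10 = 40 hours, leaving 135.
Order the courses by expected points per hour: Stats 15 > Chem 10 > Ling 7 > Phys 4.
Stats takes 25 more to reach its cap of 35 — 110 left.
Chem takes 30 more to reach its cap of 45 — 80 left.
Ling: +80 (room for 85) → 90. Pool exhausted.

90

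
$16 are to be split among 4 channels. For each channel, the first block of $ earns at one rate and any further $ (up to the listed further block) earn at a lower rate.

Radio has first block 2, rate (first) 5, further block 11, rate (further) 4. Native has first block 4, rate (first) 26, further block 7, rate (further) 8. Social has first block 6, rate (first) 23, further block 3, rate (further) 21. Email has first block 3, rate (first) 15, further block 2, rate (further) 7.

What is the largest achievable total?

Order all 8 blocks by rate: Native/first 26 > Social/first 23 > Social/second 21 > Email/first 15 > Native/second 8 > Email/second 7 > Radio/first 5 > Radio/second 4.
Native first at 26: fill all 4 — 12 left.
Fill Social first block (6 at 23) — 6 left.
Fill Social second block (3 at 21) — 3 left.
Fill Email first block (3 at 15) — 0 left.
Total = 26×4 + 23×6 + 21×3 + 15×3 = 350.

350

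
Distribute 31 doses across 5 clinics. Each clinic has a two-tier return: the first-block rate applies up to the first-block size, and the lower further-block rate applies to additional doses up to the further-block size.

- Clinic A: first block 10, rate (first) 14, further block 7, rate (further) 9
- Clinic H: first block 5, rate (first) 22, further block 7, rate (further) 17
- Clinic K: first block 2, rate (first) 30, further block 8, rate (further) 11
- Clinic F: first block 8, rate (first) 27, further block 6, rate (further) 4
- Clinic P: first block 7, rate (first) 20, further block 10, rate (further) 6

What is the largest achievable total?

673

Rank every tier by rate: Clinic K/T1 30 > Clinic F/T1 27 > Clinic H/T1 22 > Clinic P/T1 20 > Clinic H/T2 17 > Clinic A/T1 14 > Clinic K/T2 11 > Clinic A/T2 9 > Clinic P/T2 6 > Clinic F/T2 4.
Fill Clinic K T1 block (2 at 30) ; 29 left.
Fill Clinic F T1 block (8 at 27) ; 21 left.
Clinic H/T1 (22): +5 ; 16 left.
Clinic P T1 at 20: fill all 7 ; 9 left.
Clinic H/T2 (17): +7 ; 2 left.
Clinic A T1 at 14: only 2 left, fill 2.
Total = 30×2 + 27×8 + 22×5 + 20×7 + 17×7 + 14×2 = 673.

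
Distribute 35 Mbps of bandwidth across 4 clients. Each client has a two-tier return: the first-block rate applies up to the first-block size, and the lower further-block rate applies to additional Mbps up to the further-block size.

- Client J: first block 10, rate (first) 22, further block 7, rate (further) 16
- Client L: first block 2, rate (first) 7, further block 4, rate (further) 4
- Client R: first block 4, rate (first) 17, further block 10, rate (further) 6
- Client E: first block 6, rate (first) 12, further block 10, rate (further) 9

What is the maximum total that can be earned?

544

Order all 8 blocks by rate: Client J/T1 22 > Client R/T1 17 > Client J/T2 16 > Client E/T1 12 > Client E/T2 9 > Client L/T1 7 > Client R/T2 6 > Client L/T2 4.
Client J/T1 (22): +10 → 25 left.
Fill Client R T1 block (4 at 17) → 21 left.
Client J/T2 (16): +7 → 14 left.
Fill Client E T1 block (6 at 12) → 8 left.
8 remain; put them into Client E T2 at 9.
Total = 22×10 + 17×4 + 16×7 + 12×6 + 9×8 = 544.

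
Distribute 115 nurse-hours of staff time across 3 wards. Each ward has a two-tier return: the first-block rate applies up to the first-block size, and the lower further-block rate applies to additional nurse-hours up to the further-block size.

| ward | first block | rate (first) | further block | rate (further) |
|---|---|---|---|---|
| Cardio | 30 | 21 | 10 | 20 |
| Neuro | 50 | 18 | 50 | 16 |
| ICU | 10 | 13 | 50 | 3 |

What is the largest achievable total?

2130

Treat each block as its own option and order by rate: Cardio/first 21 > Cardio/second 20 > Neuro/first 18 > Neuro/second 16 > ICU/first 13 > ICU/second 3.
Fill Cardio first block (30 at 21) — 85 left.
Fill Cardio second block (10 at 20) — 75 left.
Neuro/first (18): +50 — 25 left.
Neuro/second: +25 of 50 at 16; pool empty.
Total = 21×30 + 20×10 + 18×50 + 16×25 = 2130.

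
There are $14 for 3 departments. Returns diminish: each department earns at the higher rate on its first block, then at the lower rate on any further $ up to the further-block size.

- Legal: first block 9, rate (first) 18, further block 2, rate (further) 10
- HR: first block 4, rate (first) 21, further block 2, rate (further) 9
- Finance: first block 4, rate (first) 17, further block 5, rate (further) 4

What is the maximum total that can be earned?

Treat each block as its own option and order by rate: HR/T1 21 > Legal/T1 18 > Finance/T1 17 > Legal/T2 10 > HR/T2 9 > Finance/T2 4.
HR T1 at 21: fill all 4 — 10 left.
Legal T1 at 18: fill all 9 — 1 left.
1 remain; put them into Finance T1 at 17.
Total = 21×4 + 18×9 + 17×1 = 263.

263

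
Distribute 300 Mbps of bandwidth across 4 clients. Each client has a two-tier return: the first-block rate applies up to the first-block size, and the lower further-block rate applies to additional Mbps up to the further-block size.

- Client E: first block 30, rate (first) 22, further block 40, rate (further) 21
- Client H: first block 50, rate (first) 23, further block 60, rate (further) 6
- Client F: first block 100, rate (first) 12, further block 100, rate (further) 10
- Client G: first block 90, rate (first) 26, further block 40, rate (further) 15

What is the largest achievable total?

Treat each block as its own option and order by rate: Client G/first 26 > Client H/first 23 > Client E/first 22 > Client E/second 21 > Client G/second 15 > Client F/first 12 > Client F/second 10 > Client H/second 6.
Client G first at 26: fill all 90 ; 210 left.
Fill Client H first block (50 at 23) ; 160 left.
Client E/first (22): +30 ; 130 left.
Client E/second (21): +40 ; 90 left.
Client G/second (15): +40 ; 50 left.
Client F first at 12: only 50 left, fill 50.
Total = 26×90 + 23×50 + 22×30 + 21×40 + 15×40 + 12×50 = 6190.

6190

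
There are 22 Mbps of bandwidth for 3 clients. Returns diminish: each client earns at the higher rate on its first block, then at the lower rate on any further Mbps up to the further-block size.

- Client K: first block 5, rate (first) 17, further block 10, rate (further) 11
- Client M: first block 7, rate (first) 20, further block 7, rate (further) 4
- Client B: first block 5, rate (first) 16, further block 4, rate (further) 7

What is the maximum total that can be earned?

360

Rank every tier by rate: Client M/first 20 > Client K/first 17 > Client B/first 16 > Client K/second 11 > Client B/second 7 > Client M/second 4.
Client M/first (20): +7 — 15 left.
Fill Client K first block (5 at 17) — 10 left.
Client B/first (16): +5 — 5 left.
Client K second at 11: only 5 left, fill 5.
Total = 20×7 + 17×5 + 16×5 + 11×5 = 360.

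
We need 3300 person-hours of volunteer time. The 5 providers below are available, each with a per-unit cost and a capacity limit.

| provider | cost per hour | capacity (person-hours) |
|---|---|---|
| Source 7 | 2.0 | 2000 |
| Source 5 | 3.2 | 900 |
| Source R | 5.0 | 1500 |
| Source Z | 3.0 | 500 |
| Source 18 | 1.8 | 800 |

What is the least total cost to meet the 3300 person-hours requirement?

Cheapest first:
Source 18 at 1.8: take all 800 person-hours ; 2500 still needed.
Source 7 (2.0): use full 2000 ; 500 person-hours to go.
Source Z at 3.0: take all 500 person-hours ; 0 still needed.
Source 5, Source R: unused.
Cost = 800×1.8 + 2000×2.0 + 500×3.0 = 6940.

6940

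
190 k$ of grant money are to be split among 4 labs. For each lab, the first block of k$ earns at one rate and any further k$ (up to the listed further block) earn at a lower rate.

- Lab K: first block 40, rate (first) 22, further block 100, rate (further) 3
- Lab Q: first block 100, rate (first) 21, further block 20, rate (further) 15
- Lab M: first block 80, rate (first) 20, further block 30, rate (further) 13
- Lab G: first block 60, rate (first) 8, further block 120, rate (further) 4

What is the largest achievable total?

Rank every tier by rate: Lab K/T1 22 > Lab Q/T1 21 > Lab M/T1 20 > Lab Q/T2 15 > Lab M/T2 13 > Lab G/T1 8 > Lab G/T2 4 > Lab K/T2 3.
Lab K/T1 (22): +40 → 150 left.
Fill Lab Q T1 block (100 at 21) → 50 left.
Lab M T1 at 20: only 50 left, fill 50.
Total = 22×40 + 21×100 + 20×50 = 3980.

3980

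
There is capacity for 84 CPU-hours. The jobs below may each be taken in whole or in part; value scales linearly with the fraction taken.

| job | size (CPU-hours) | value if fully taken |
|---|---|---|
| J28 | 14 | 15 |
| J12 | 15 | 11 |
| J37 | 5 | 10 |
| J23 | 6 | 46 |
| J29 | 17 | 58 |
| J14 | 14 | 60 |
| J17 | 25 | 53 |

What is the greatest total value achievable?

244.2

Rank by value-to-size ratio: J23 46/6≈7.67, J14 60/14≈4.29, J29 58/17≈3.41, J17 53/25≈2.12, J37 10/5≈2, J28 15/14≈1.07, J12 11/15≈0.733.
Take all of J23 (6 CPU-hours, value 46) ; 78 CPU-hours left.
J14: take in full, 14 CPU-hours for value 60 ; 64 left.
J29: take in full, 17 CPU-hours for value 58 ; 47 left.
Take all of J17 (25 CPU-hours, value 53) ; 22 CPU-hours left.
J37: take in full, 5 CPU-hours for value 10 ; 17 left.
Take all of J28 (14 CPU-hours, value 15) ; 3 CPU-hours left.
3 CPU-hours left: a 3/15 share of J12 gives 11×3/15 = 2.2.
Total value = 244.2.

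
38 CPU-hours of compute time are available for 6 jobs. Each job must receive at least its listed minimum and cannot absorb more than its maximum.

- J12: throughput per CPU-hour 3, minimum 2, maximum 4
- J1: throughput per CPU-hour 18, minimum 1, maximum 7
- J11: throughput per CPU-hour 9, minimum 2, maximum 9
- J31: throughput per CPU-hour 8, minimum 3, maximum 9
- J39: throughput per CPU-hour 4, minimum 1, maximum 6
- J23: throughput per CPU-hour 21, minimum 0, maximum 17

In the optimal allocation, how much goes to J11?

Meeting every minimum uses 2+1+2+3+1+0 = 9 CPU-hours, leaving 29.
Rank by throughput per CPU-hour: J23 21 > J1 18 > J11 9 > J31 8 > J39 4 > J12 3.
J23 takes 17 more to reach its cap of 17 ; 12 left.
J1 takes 6 more to reach its cap of 7 ; 6 left.
J11: +6 (room for 7) → 8. Pool exhausted.

8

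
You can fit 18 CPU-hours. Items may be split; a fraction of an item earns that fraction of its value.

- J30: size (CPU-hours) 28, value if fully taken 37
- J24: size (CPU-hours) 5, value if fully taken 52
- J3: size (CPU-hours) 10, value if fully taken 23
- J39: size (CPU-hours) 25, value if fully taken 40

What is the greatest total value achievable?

79.8

Rank by value-to-size ratio: J24 52/5≈10.4, J3 23/10≈2.3, J39 40/25≈1.6, J30 37/28≈1.32.
All 5 CPU-hours of J24 fit (value 52) → 13 remain.
All 10 CPU-hours of J3 fit (value 23) → 3 remain.
3 CPU-hours left: a 3/25 share of J39 gives 40×3/25 = 4.8.
Total value = 79.8.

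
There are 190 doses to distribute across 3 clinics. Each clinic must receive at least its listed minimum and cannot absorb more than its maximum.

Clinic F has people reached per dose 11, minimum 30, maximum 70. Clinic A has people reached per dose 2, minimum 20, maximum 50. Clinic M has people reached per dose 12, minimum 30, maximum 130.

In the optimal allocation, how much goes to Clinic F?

40

Meeting every minimum uses 30+20+30 = 80 doses, leaving 110.
Rank by people reached per dose: Clinic M 12 > Clinic F 11 > Clinic A 2.
Give Clinic M 100 more to hit its cap of 130 → 10 left.
Clinic F: +10 (room for 40) → 40. Pool exhausted.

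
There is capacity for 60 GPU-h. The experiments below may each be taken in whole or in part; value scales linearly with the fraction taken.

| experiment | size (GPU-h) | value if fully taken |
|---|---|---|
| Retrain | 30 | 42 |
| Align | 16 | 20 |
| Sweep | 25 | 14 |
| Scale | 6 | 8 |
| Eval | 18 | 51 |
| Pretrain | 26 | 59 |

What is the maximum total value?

Rank by value-to-size ratio: Eval 51/18≈2.83, Pretrain 59/26≈2.27, Retrain 42/30≈1.4, Scale 8/6≈1.33, Align 20/16≈1.25, Sweep 14/25≈0.56.
All 18 GPU-h of Eval fit (value 51) → 42 remain.
Take all of Pretrain (26 GPU-h, value 59) → 16 GPU-h left.
Fill the last 16 GPU-h with part of Retrain: 16/30 of it earns 22.4.
Total value = 132.4.

132.4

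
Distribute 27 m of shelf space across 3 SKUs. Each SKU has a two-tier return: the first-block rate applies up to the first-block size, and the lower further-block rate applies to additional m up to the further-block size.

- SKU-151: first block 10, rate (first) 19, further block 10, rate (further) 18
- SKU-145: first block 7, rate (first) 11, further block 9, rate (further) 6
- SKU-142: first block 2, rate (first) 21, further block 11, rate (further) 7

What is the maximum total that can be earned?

467

Rank every tier by rate: SKU-142/tier1 21 > SKU-151/tier1 19 > SKU-151/tier2 18 > SKU-145/tier1 11 > SKU-142/tier2 7 > SKU-145/tier2 6.
SKU-142 tier1 at 21: fill all 2 — 25 left.
SKU-151/tier1 (19): +10 — 15 left.
Fill SKU-151 tier2 block (10 at 18) — 5 left.
SKU-145 tier1 at 11: only 5 left, fill 5.
Total = 21×2 + 19×10 + 18×10 + 11×5 = 467.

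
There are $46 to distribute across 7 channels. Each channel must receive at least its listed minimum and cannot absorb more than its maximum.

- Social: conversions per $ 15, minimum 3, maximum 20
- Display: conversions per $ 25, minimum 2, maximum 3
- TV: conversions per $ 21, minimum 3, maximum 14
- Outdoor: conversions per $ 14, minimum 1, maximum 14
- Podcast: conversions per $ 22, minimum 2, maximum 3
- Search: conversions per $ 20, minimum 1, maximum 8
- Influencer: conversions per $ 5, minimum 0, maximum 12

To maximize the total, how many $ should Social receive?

17

Meeting every minimum uses 3+2+3+1+2+1+0 = 12 $, leaving 34.
Highest conversions per $ first: Display 25 > Podcast 22 > TV 21 > Search 20 > Social 15 > Outdoor 14 > Influencer 5.
Give Display 1 more to hit its cap of 3 ; 33 left.
Podcast takes 1 more to reach its cap of 3 ; 32 left.
Give TV 11 more to hit its cap of 14 ; 21 left.
Give Search 7 more to hit its cap of 8 ; 14 left.
Social: +14 (room for 17) → 17. Pool exhausted.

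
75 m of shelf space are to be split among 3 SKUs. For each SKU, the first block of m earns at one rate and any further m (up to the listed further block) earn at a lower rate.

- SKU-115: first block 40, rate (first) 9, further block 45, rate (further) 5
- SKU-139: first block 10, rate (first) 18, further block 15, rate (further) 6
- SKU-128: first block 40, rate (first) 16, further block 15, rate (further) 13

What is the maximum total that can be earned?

Order all 6 blocks by rate: SKU-139/first 18 > SKU-128/first 16 > SKU-128/second 13 > SKU-115/first 9 > SKU-139/second 6 > SKU-115/second 5.
SKU-139/first (18): +10 ; 65 left.
SKU-128 first at 16: fill all 40 ; 25 left.
Fill SKU-128 second block (15 at 13) ; 10 left.
SKU-115 first at 9: only 10 left, fill 10.
Total = 18×10 + 16×40 + 13×15 + 9×10 = 1105.

1105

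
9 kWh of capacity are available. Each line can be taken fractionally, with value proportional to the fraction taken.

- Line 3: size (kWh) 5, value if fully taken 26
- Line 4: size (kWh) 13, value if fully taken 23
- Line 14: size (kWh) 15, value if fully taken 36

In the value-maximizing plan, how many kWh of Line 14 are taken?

Sort by value density: Line 3 26/5≈5.2, Line 14 36/15≈2.4, Line 4 23/13≈1.77.
Line 3: take in full, 5 kWh for value 26 ; 4 left.
Fill the last 4 kWh with part of Line 14: 4/15 of it earns 9.6.

4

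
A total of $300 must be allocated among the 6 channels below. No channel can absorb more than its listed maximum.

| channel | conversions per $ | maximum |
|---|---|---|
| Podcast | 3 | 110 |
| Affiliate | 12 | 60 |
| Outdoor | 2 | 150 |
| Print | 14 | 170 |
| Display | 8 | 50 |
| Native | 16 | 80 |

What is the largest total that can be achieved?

4260

Order the channels by conversions per $: Native 16 > Print 14 > Affiliate 12 > Display 8 > Podcast 3 > Outdoor 2.
Native: +80 to 80 (cap) ; 220 left.
Print takes 170 to reach its cap of 170 ; 50 left.
Only 50 left; Affiliate takes them to reach 50.
Total = 12×50 + 14×170 + 16×80 = 4260.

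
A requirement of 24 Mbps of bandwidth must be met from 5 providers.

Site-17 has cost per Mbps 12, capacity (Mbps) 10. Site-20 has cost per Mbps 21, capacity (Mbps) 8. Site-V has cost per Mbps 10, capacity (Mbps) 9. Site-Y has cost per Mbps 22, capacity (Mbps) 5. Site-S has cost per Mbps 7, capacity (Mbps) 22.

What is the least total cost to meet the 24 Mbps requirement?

174

Fill from the cheapest provider first.
Site-S at 7: take all 22 Mbps ; 2 still needed.
Take 2 from Site-V at 10 to finish.
Site-17, Site-20, Site-Y: unused.
Cost = 22×7 + 2×10 = 174.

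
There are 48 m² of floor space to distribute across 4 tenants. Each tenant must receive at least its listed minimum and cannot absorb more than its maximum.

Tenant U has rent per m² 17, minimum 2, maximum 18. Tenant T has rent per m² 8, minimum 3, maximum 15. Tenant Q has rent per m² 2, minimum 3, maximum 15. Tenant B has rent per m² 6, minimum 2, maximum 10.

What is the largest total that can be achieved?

496

Meeting every minimum uses 2+3+3+2 = 10 m², leaving 38.
Rank by rent per m²: Tenant U 17 > Tenant T 8 > Tenant B 6 > Tenant Q 2.
Tenant U: +16 to 18 (cap) — 22 left.
Tenant T takes 12 more to reach its cap of 15 — 10 left.
Tenant B: +8 to 10 (cap) — 2 left.
Only 2 left; Tenant Q takes them to reach 5.
Total = 17×18 + 8×15 + 2×5 + 6×10 = 496.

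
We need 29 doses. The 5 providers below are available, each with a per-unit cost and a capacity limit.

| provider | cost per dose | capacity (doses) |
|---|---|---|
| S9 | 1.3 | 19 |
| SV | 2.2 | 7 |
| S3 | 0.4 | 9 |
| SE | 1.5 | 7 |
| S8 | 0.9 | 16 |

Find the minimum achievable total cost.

23.2

Fill from the cheapest provider first.
S3 at 0.4: take all 9 doses ; 20 still needed.
S8 at 0.9: take all 16 doses ; 4 still needed.
S9 at 1.3: take 4 of its 19 ; requirement met.
SE, SV: unused.
Cost = 9×0.4 + 16×0.9 + 4×1.3 = 23.2.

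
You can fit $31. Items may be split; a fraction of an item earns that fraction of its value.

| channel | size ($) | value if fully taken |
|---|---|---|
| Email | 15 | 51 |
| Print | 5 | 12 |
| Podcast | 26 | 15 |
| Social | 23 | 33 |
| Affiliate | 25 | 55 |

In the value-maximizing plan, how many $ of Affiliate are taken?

11

Sort by value density: Email 51/15≈3.4, Print 12/5≈2.4, Affiliate 55/25≈2.2, Social 33/23≈1.43, Podcast 15/26≈0.577.
All 15 $ of Email fit (value 51) — 16 remain.
Take all of Print (5 $, value 12) — 11 $ left.
Only 11 $ remain; take 11/25 of Affiliate for value 55×11/25 = 24.2.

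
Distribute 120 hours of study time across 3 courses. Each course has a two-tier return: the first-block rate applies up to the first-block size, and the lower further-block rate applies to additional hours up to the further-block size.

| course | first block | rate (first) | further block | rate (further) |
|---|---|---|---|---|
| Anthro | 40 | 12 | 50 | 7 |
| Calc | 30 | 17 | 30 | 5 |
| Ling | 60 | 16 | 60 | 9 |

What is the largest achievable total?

1830

Rank every tier by rate: Calc/tier1 17 > Ling/tier1 16 > Anthro/tier1 12 > Ling/tier2 9 > Anthro/tier2 7 > Calc/tier2 5.
Calc/tier1 (17): +30 — 90 left.
Ling tier1 at 16: fill all 60 — 30 left.
Anthro/tier1: +30 of 40 at 12; pool empty.
Total = 17×30 + 16×60 + 12×30 = 1830.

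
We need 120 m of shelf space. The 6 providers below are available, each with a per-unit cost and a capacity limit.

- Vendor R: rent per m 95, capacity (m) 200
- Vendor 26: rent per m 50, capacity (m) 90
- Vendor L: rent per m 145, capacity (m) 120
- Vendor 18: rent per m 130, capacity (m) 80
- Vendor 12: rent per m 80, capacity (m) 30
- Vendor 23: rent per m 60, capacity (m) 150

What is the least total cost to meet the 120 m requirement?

6300

Use providers in increasing cost order.
Vendor 26 (50): use full 90 — 30 m to go.
Vendor 23 (60): take the remaining 30 — done.
Vendor 12, Vendor R, Vendor 18, Vendor L: unused.
Cost = 90×50 + 30×60 = 6300.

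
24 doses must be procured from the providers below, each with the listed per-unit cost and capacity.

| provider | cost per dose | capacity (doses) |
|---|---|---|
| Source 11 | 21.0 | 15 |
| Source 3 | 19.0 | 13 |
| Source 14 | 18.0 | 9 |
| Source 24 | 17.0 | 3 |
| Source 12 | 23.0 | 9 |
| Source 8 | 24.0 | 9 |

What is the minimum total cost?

441

Use providers in increasing cost order.
Source 24 (17.0): use full 3 → 21 doses to go.
Source 14 (18.0): use full 9 → 12 doses to go.
Source 3 (19.0): take the remaining 12 → done.
Source 11, Source 12, Source 8: unused.
Cost = 3×17.0 + 9×18.0 + 12×19.0 = 441.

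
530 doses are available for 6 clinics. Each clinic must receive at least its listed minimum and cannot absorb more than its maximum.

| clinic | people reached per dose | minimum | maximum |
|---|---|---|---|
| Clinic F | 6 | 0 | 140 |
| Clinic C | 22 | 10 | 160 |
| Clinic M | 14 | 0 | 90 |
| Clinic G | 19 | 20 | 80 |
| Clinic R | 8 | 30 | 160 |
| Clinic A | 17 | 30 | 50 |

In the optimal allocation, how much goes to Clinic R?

150

Meeting every minimum uses 0+10+0+20+30+30 = 90 doses, leaving 440.
Order the clinics by people reached per dose: Clinic C 22 > Clinic G 19 > Clinic A 17 > Clinic M 14 > Clinic R 8 > Clinic F 6.
Give Clinic C 150 more to hit its cap of 160 — 290 left.
Give Clinic G 60 more to hit its cap of 80 — 230 left.
Clinic A takes 20 more to reach its cap of 50 — 210 left.
Clinic M takes 90 more to reach its cap of 90 — 120 left.
Clinic R: +120 (room for 130) → 150. Pool exhausted.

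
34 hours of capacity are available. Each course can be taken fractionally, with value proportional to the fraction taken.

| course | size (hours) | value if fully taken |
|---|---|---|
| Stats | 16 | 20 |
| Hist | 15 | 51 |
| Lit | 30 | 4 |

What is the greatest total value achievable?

Rank by value-to-size ratio: Hist 51/15≈3.4, Stats 20/16≈1.25, Lit 4/30≈0.133.
Take all of Hist (15 hours, value 51) → 19 hours left.
Take all of Stats (16 hours, value 20) → 3 hours left.
Only 3 hours remain; take 3/30 of Lit for value 4×3/30 = 0.4.
Total value = 71.4.

71.4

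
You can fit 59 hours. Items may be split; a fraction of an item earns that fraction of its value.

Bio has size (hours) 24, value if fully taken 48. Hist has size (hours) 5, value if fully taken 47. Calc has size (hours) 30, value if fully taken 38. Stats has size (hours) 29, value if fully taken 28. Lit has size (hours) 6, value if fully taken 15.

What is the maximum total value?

Best value per unit of size first: Hist 47/5≈9.4, Lit 15/6≈2.5, Bio 48/24≈2, Calc 38/30≈1.27, Stats 28/29≈0.966.
Hist: take in full, 5 hours for value 47 — 54 left.
Lit: take in full, 6 hours for value 15 — 48 left.
All 24 hours of Bio fit (value 48) — 24 remain.
Fill the last 24 hours with part of Calc: 24/30 of it earns 30.4.
Total value = 140.4.

140.4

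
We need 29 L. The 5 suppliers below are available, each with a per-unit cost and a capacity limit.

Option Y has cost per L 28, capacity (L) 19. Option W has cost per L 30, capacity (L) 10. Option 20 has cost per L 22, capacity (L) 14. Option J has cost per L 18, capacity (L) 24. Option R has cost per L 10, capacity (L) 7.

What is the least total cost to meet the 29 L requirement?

466

Fill from the cheapest supplier first.
Take 7 from Option R at 10 → need 22 more.
Option J (18): take the remaining 22 → done.
Option 20, Option Y, Option W: unused.
Cost = 7×10 + 22×18 = 466.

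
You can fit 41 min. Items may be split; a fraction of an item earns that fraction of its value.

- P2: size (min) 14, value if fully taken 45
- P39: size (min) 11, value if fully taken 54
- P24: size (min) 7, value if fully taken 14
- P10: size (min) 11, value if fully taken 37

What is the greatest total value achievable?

146

Sort by value density: P39 54/11≈4.91, P10 37/11≈3.36, P2 45/14≈3.21, P24 14/7≈2.
All 11 min of P39 fit (value 54) ; 30 remain.
All 11 min of P10 fit (value 37) ; 19 remain.
All 14 min of P2 fit (value 45) ; 5 remain.
Only 5 min remain; take 5/7 of P24 for value 14×5/7 = 10.
Total value = 146.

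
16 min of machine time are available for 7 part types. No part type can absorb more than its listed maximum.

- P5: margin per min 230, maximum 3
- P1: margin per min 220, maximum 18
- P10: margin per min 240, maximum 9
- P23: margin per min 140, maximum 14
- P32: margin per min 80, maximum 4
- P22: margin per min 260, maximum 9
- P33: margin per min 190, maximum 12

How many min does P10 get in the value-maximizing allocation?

Highest margin per min first: P22 260 > P10 240 > P5 230 > P1 220 > P33 190 > P23 140 > P32 80.
P22 takes 9 to reach its cap of 9 → 7 left.
Only 7 left; P10 takes them to reach 7.

7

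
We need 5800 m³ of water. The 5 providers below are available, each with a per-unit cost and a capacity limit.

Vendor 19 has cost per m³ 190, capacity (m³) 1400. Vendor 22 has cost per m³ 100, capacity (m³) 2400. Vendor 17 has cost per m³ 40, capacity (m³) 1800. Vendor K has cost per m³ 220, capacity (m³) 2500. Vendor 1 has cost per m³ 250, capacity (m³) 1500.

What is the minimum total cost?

Cheapest first:
Vendor 17 (40): use full 1800 ; 4000 m³ to go.
Vendor 22 at 100: take all 2400 m³ ; 1600 still needed.
Vendor 19 at 190: take all 1400 m³ ; 200 still needed.
Vendor K at 220: take 200 of its 2500 ; requirement met.
Vendor 1: unused.
Cost = 1800×40 + 2400×100 + 1400×190 + 200×220 = 622000.

622000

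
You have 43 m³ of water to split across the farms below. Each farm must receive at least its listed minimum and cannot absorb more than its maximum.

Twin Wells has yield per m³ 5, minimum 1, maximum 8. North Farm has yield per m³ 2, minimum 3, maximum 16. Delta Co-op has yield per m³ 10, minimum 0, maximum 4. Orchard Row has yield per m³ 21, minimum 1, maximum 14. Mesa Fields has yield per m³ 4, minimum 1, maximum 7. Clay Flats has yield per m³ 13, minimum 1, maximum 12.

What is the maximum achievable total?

544

Meeting every minimum uses 1+3+0+1+1+1 = 7 m³, leaving 36.
Highest yield per m³ first: Orchard Row 21 > Clay Flats 13 > Delta Co-op 10 > Twin Wells 5 > Mesa Fields 4 > North Farm 2.
Orchard Row takes 13 more to reach its cap of 14 — 23 left.
Clay Flats: +11 to 12 (cap) — 12 left.
Delta Co-op: +4 to 4 (cap) — 8 left.
Twin Wells takes 7 more to reach its cap of 8 — 1 left.
Mesa Fields: +1 (room for 6) → 2. Pool exhausted.
Total = 5×8 + 2×3 + 10×4 + 21×14 + 4×2 + 13×12 = 544.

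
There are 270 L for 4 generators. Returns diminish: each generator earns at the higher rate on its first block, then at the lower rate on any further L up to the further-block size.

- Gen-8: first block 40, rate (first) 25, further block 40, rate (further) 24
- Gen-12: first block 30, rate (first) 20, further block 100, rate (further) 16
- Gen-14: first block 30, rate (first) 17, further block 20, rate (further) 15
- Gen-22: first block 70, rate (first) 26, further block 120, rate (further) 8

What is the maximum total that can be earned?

5850

Treat each block as its own option and order by rate: Gen-22/tier1 26 > Gen-8/tier1 25 > Gen-8/tier2 24 > Gen-12/tier1 20 > Gen-14/tier1 17 > Gen-12/tier2 16 > Gen-14/tier2 15 > Gen-22/tier2 8.
Gen-22/tier1 (26): +70 → 200 left.
Gen-8/tier1 (25): +40 → 160 left.
Gen-8/tier2 (24): +40 → 120 left.
Gen-12/tier1 (20): +30 → 90 left.
Fill Gen-14 tier1 block (30 at 17) → 60 left.
Gen-12 tier2 at 16: only 60 left, fill 60.
Total = 26×70 + 25×40 + 24×40 + 20×30 + 17×30 + 16×60 = 5850.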